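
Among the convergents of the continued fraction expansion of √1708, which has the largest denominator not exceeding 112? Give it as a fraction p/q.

√1708 = [41; 3, 20, 3, 82, …] (period length 4).
Convergents:
  p_0/q_0 = 41/1
  p_1/q_1 = 124/3
  p_2/q_2 = 2521/61
  p_3/q_3 = 7687/186
q_2 = 61 ≤ 112 < 186 = q_3, so the answer is 2521/61.

2521/61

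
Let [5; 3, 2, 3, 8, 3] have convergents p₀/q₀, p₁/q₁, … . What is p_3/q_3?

127/24

Using pₖ = aₖpₖ₋₁ + pₖ₋₂, qₖ = aₖqₖ₋₁ + qₖ₋₂ (with p₋₁=1, p₋₂=0, q₋₁=0, q₋₂=1):
  k=0: a=5, p=5, q=1
  k=1: a=3, p=16, q=3
  k=2: a=2, p=37, q=7
  k=3: a=3, p=127, q=24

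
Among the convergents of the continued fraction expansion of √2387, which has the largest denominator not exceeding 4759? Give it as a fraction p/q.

200460/4103

√2387 = [48; 1, 5, 1, 96, …] (period length 4).
Convergents:
  p_0/q_0 = 48/1
  p_1/q_1 = 49/1
  p_2/q_2 = 293/6
  p_3/q_3 = 342/7
  p_4/q_4 = 33125/678
  p_5/q_5 = 33467/685
  p_6/q_6 = 200460/4103
  p_7/q_7 = 233927/4788
q_6 = 4103 ≤ 4759 < 4788 = q_7, so the answer is 200460/4103.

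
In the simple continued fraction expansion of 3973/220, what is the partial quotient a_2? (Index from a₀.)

1

3973 = 18·220 + 13   →  a_0 = 18
220 = 16·13 + 12   →  a_1 = 16
13 = 1·12 + 1   →  a_2 = 1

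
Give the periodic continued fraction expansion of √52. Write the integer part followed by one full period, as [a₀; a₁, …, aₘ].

a₀ = ⌊√52⌋ = 7.

[7; 4, 1, 2, 1, 4, 14]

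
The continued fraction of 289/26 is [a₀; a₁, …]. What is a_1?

8

289 = 11·26 + 3   →  a_0 = 11
26 = 8·3 + 2   →  a_1 = 8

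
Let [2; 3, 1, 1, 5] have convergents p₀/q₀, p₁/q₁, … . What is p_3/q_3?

16/7

Using pₖ = aₖpₖ₋₁ + pₖ₋₂, qₖ = aₖqₖ₋₁ + qₖ₋₂ (with p₋₁=1, p₋₂=0, q₋₁=0, q₋₂=1):
  k=0: a=2, p=2, q=1
  k=1: a=3, p=7, q=3
  k=2: a=1, p=9, q=4
  k=3: a=1, p=16, q=7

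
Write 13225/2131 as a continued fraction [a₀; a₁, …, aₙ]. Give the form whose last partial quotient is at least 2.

[6; 4, 1, 5, 1, 6, 9]

13225 = 6×2131 + 439
2131 = 4×439 + 375
439 = 1×375 + 64
375 = 5×64 + 55
64 = 1×55 + 9
55 = 6×9 + 1
9 = 9×1 + 0  (stop)
So 13225/2131 = [6; 4, 1, 5, 1, 6, 9].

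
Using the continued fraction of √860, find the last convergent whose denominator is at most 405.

√860 = [29; 3, 14, 3, 58, …] (period length 4).
Convergents:
  p_0/q_0 = 29/1
  p_1/q_1 = 88/3
  p_2/q_2 = 1261/43
  p_3/q_3 = 3871/132
  p_4/q_4 = 225779/7699
q_3 = 132 ≤ 405 < 7699 = q_4, so the answer is 3871/132.

3871/132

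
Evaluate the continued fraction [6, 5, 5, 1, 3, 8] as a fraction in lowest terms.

Using pₖ = aₖpₖ₋₁ + pₖ₋₂ and qₖ = aₖqₖ₋₁ + qₖ₋₂:
  k=0: a=6, p=6, q=1
  k=1: a=5, p=31, q=5
  k=2: a=5, p=161, q=26
  k=3: a=1, p=192, q=31
  k=4: a=3, p=737, q=119
  k=5: a=8, p=6088, q=983

6088/983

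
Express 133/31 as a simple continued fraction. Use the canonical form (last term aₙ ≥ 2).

133 = 4*31 + 9
31 = 3*9 + 4
9 = 2*4 + 1
4 = 4*1 + 0  (stop)
So 133/31 = [4; 3, 2, 4].

[4; 3, 2, 4]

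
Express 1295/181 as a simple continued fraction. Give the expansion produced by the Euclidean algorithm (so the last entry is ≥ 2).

1295 = 7·181 + 28
181 = 6·28 + 13
28 = 2·13 + 2
13 = 6·2 + 1
2 = 2·1 + 0  (stop)
So 1295/181 = [7; 6, 2, 6, 2].

[7; 6, 2, 6, 2]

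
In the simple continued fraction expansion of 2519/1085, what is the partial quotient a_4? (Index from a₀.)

2

2519 = 2·1085 + 349   →  a_0 = 2
1085 = 3·349 + 38   →  a_1 = 3
349 = 9·38 + 7   →  a_2 = 9
38 = 5·7 + 3   →  a_3 = 5
7 = 2·3 + 1   →  a_4 = 2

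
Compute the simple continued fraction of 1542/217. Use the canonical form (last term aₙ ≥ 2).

[7; 9, 2, 3, 3]

1542 = 7×217 + 23
217 = 9×23 + 10
23 = 2×10 + 3
10 = 3×3 + 1
3 = 3×1 + 0  (stop)
So 1542/217 = [7; 9, 2, 3, 3].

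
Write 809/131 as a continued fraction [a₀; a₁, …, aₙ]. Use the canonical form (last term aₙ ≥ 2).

809 = 6×131 + 23
131 = 5×23 + 16
23 = 1×16 + 7
16 = 2×7 + 2
7 = 3×2 + 1
2 = 2×1 + 0  (stop)
So 809/131 = [6; 5, 1, 2, 3, 2].

[6; 5, 1, 2, 3, 2]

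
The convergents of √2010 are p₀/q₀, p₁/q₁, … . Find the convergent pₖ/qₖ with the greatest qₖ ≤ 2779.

√2010 = [44; 1, 4, 1, 88, …] (period length 4).
Convergents:
  p_0/q_0 = 44/1
  p_1/q_1 = 45/1
  p_2/q_2 = 224/5
  p_3/q_3 = 269/6
  p_4/q_4 = 23896/533
  p_5/q_5 = 24165/539
  p_6/q_6 = 120556/2689
  p_7/q_7 = 144721/3228
q_6 = 2689 ≤ 2779 < 3228 = q_7, so the answer is 120556/2689.

120556/2689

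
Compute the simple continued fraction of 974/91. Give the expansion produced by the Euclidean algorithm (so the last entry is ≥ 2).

[10; 1, 2, 2, 1, 2, 3]

974 = 10*91 + 64
91 = 1*64 + 27
64 = 2*27 + 10
27 = 2*10 + 7
10 = 1*7 + 3
7 = 2*3 + 1
3 = 3*1 + 0  (stop)
So 974/91 = [10; 1, 2, 2, 1, 2, 3].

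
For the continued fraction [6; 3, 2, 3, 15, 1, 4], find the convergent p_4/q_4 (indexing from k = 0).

Using pₖ = aₖpₖ₋₁ + pₖ₋₂, qₖ = aₖqₖ₋₁ + qₖ₋₂ (with p₋₁=1, p₋₂=0, q₋₁=0, q₋₂=1):
  k=0: a=6, p=6, q=1
  k=1: a=3, p=19, q=3
  k=2: a=2, p=44, q=7
  k=3: a=3, p=151, q=24
  k=4: a=15, p=2309, q=367

2309/367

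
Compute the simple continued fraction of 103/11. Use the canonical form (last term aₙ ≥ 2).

[9; 2, 1, 3]

103 = 9×11 + 4
11 = 2×4 + 3
4 = 1×3 + 1
3 = 3×1 + 0  (stop)
So 103/11 = [9; 2, 1, 3].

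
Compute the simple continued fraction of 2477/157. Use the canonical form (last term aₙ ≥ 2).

2477 = 15·157 + 122
157 = 1·122 + 35
122 = 3·35 + 17
35 = 2·17 + 1
17 = 17·1 + 0  (stop)
So 2477/157 = [15; 1, 3, 2, 17].

[15; 1, 3, 2, 17]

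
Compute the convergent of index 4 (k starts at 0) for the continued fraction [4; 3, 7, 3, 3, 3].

Using pₖ = aₖpₖ₋₁ + pₖ₋₂, qₖ = aₖqₖ₋₁ + qₖ₋₂ (with p₋₁=1, p₋₂=0, q₋₁=0, q₋₂=1):
  k=0: a=4, p=4, q=1
  k=1: a=3, p=13, q=3
  k=2: a=7, p=95, q=22
  k=3: a=3, p=298, q=69
  k=4: a=3, p=989, q=229

989/229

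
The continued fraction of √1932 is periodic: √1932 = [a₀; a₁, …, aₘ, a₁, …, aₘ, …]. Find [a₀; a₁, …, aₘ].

a₀ = ⌊√1932⌋ = 43.
With m₀=0, d₀=1 and mₖ₊₁ = dₖaₖ − mₖ, dₖ₊₁ = (n − mₖ₊₁²)/dₖ, aₖ₊₁ = ⌊(a₀+mₖ₊₁)/dₖ₊₁⌋:
  k=1: m=43, d=83, a=1
  k=2: m=40, d=4, a=20
  k=3: m=40, d=83, a=1
  k=4: m=43, d=1, a=86
d=1 and a=2a₀=86 at k=4, so the next step gives (m, d) = (43, 83) again — its k=1 value — and the period has length 4.

[43; 1, 20, 1, 86]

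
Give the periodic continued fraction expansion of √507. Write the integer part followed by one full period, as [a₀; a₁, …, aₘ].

a₀ = ⌊√507⌋ = 22.

[22; 1, 1, 14, 1, 1, 44]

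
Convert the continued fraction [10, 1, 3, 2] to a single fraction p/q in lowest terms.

97/9

Using pₖ = aₖpₖ₋₁ + pₖ₋₂ and qₖ = aₖqₖ₋₁ + qₖ₋₂:
  k=0: a=10, p=10, q=1
  k=1: a=1, p=11, q=1
  k=2: a=3, p=43, q=4
  k=3: a=2, p=97, q=9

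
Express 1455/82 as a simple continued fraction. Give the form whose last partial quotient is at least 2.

[17; 1, 2, 1, 9, 2]

1455 = 17*82 + 61
82 = 1*61 + 21
61 = 2*21 + 19
21 = 1*19 + 2
19 = 9*2 + 1
2 = 2*1 + 0  (stop)
So 1455/82 = [17; 1, 2, 1, 9, 2].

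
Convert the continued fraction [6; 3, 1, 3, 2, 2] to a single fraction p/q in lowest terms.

520/83

Using pₖ = aₖpₖ₋₁ + pₖ₋₂ and qₖ = aₖqₖ₋₁ + qₖ₋₂:
  k=0: a=6, p=6, q=1
  k=1: a=3, p=19, q=3
  k=2: a=1, p=25, q=4
  k=3: a=3, p=94, q=15
  k=4: a=2, p=213, q=34
  k=5: a=2, p=520, q=83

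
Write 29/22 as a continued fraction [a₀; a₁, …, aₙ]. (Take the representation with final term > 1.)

29 = 1×22 + 7
22 = 3×7 + 1
7 = 7×1 + 0  (stop)
So 29/22 = [1; 3, 7].

[1; 3, 7]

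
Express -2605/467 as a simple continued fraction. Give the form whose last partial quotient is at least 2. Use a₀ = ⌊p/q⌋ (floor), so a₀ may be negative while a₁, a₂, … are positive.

[-6; 2, 2, 1, 2, 3, 7]

-2605 = -6×467 + 197
467 = 2×197 + 73
197 = 2×73 + 51
73 = 1×51 + 22
51 = 2×22 + 7
22 = 3×7 + 1
7 = 7×1 + 0  (stop)
So -2605/467 = [-6; 2, 2, 1, 2, 3, 7].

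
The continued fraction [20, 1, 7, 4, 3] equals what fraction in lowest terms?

2234/107

Using pₖ = aₖpₖ₋₁ + pₖ₋₂ and qₖ = aₖqₖ₋₁ + qₖ₋₂:
  k=0: a=20, p=20, q=1
  k=1: a=1, p=21, q=1
  k=2: a=7, p=167, q=8
  k=3: a=4, p=689, q=33
  k=4: a=3, p=2234, q=107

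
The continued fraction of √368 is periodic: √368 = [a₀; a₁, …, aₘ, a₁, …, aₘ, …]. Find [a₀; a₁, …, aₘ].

a₀ = ⌊√368⌋ = 19.
With m₀=0, d₀=1 and mₖ₊₁ = dₖaₖ − mₖ, dₖ₊₁ = (n − mₖ₊₁²)/dₖ, aₖ₊₁ = ⌊(a₀+mₖ₊₁)/dₖ₊₁⌋:
  k=1: m=19, d=7, a=5
  k=2: m=16, d=16, a=2
  k=3: m=16, d=7, a=5
  k=4: m=19, d=1, a=38
d=1 and a=2a₀=38 at k=4, so the next step gives (m, d) = (19, 7) again — its k=1 value — and the period has length 4.

[19; 5, 2, 5, 38]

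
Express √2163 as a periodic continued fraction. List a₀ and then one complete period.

a₀ = ⌊√2163⌋ = 46.
With m₀=0, d₀=1 and mₖ₊₁ = dₖaₖ − mₖ, dₖ₊₁ = (n − mₖ₊₁²)/dₖ, aₖ₊₁ = ⌊(a₀+mₖ₊₁)/dₖ₊₁⌋:
  k=1: m=46, d=47, a=1
  k=2: m=1, d=46, a=1
  k=3: m=45, d=3, a=30
  k=4: m=45, d=46, a=1
  k=5: m=1, d=47, a=1
  k=6: m=46, d=1, a=92
d=1 and a=2a₀=92 at k=6, so the next step gives (m, d) = (46, 47) again — its k=1 value — and the period has length 6.

[46; 1, 1, 30, 1, 1, 92]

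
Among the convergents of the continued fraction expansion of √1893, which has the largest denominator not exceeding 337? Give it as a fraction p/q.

√1893 = [43; 1, 1, 28, 1, 1, 86, …] (period length 6).
Convergents:
  p_0/q_0 = 43/1
  p_1/q_1 = 44/1
  p_2/q_2 = 87/2
  p_3/q_3 = 2480/57
  p_4/q_4 = 2567/59
  p_5/q_5 = 5047/116
  p_6/q_6 = 436609/10035
q_5 = 116 ≤ 337 < 10035 = q_6, so the answer is 5047/116.

5047/116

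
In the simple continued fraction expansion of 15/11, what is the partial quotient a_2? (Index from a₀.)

15 = 1·11 + 4   →  a_0 = 1
11 = 2·4 + 3   →  a_1 = 2
4 = 1·3 + 1   →  a_2 = 1

1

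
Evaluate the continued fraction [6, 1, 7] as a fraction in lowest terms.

55/8

Using pₖ = aₖpₖ₋₁ + pₖ₋₂ and qₖ = aₖqₖ₋₁ + qₖ₋₂:
  k=0: a=6, p=6, q=1
  k=1: a=1, p=7, q=1
  k=2: a=7, p=55, q=8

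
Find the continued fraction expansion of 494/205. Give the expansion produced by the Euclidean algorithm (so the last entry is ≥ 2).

494 = 2×205 + 84
205 = 2×84 + 37
84 = 2×37 + 10
37 = 3×10 + 7
10 = 1×7 + 3
7 = 2×3 + 1
3 = 3×1 + 0  (stop)
So 494/205 = [2; 2, 2, 3, 1, 2, 3].

[2; 2, 2, 3, 1, 2, 3]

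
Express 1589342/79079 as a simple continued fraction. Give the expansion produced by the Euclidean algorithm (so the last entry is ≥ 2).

1589342 = 20×79079 + 7762
79079 = 10×7762 + 1459
7762 = 5×1459 + 467
1459 = 3×467 + 58
467 = 8×58 + 3
58 = 19×3 + 1
3 = 3×1 + 0  (stop)
So 1589342/79079 = [20; 10, 5, 3, 8, 19, 3].

[20; 10, 5, 3, 8, 19, 3]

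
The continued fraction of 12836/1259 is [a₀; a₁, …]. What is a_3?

2

12836 = 10·1259 + 246   →  a_0 = 10
1259 = 5·246 + 29   →  a_1 = 5
246 = 8·29 + 14   →  a_2 = 8
29 = 2·14 + 1   →  a_3 = 2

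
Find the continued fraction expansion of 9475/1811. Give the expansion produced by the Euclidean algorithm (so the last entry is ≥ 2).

9475 = 5×1811 + 420
1811 = 4×420 + 131
420 = 3×131 + 27
131 = 4×27 + 23
27 = 1×23 + 4
23 = 5×4 + 3
4 = 1×3 + 1
3 = 3×1 + 0  (stop)
So 9475/1811 = [5; 4, 3, 4, 1, 5, 1, 3].

[5; 4, 3, 4, 1, 5, 1, 3]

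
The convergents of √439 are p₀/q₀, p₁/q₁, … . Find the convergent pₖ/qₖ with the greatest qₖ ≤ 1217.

√439 = [20; 1, 19, 1, 40, …] (period length 4).
Convergents:
  p_0/q_0 = 20/1
  p_1/q_1 = 21/1
  p_2/q_2 = 419/20
  p_3/q_3 = 440/21
  p_4/q_4 = 18019/860
  p_5/q_5 = 18459/881
  p_6/q_6 = 368740/17599
q_5 = 881 ≤ 1217 < 17599 = q_6, so the answer is 18459/881.

18459/881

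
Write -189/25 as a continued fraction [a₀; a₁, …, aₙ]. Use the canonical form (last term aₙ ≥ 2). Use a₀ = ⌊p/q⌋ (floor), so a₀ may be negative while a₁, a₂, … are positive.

-189 = -8×25 + 11
25 = 2×11 + 3
11 = 3×3 + 2
3 = 1×2 + 1
2 = 2×1 + 0  (stop)
So -189/25 = [-8; 2, 3, 1, 2].

[-8; 2, 3, 1, 2]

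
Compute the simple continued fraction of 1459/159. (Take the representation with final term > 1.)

[9; 5, 1, 2, 9]

1459 = 9·159 + 28
159 = 5·28 + 19
28 = 1·19 + 9
19 = 2·9 + 1
9 = 9·1 + 0  (stop)
So 1459/159 = [9; 5, 1, 2, 9].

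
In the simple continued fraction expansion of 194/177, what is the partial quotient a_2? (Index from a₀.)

194 = 1·177 + 17   →  a_0 = 1
177 = 10·17 + 7   →  a_1 = 10
17 = 2·7 + 3   →  a_2 = 2

2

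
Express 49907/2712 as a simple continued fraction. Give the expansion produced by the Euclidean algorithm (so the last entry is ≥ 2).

[18; 2, 2, 17, 10, 3]

49907 = 18*2712 + 1091
2712 = 2*1091 + 530
1091 = 2*530 + 31
530 = 17*31 + 3
31 = 10*3 + 1
3 = 3*1 + 0  (stop)
So 49907/2712 = [18; 2, 2, 17, 10, 3].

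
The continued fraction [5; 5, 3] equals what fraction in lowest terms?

Using pₖ = aₖpₖ₋₁ + pₖ₋₂ and qₖ = aₖqₖ₋₁ + qₖ₋₂:
  k=0: a=5, p=5, q=1
  k=1: a=5, p=26, q=5
  k=2: a=3, p=83, q=16

83/16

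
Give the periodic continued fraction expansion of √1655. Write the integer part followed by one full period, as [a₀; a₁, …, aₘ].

[40; 1, 2, 7, 16, 7, 2, 1, 80]

a₀ = ⌊√1655⌋ = 40.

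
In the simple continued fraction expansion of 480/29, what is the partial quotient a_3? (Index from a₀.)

480 = 16·29 + 16   →  a_0 = 16
29 = 1·16 + 13   →  a_1 = 1
16 = 1·13 + 3   →  a_2 = 1
13 = 4·3 + 1   →  a_3 = 4

4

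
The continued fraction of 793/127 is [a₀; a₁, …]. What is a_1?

793 = 6·127 + 31   →  a_0 = 6
127 = 4·31 + 3   →  a_1 = 4

4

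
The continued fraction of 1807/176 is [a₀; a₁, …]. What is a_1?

1807 = 10·176 + 47   →  a_0 = 10
176 = 3·47 + 35   →  a_1 = 3

3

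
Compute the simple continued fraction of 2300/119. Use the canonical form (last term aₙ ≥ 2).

2300 = 19·119 + 39
119 = 3·39 + 2
39 = 19·2 + 1
2 = 2·1 + 0  (stop)
So 2300/119 = [19; 3, 19, 2].

[19; 3, 19, 2]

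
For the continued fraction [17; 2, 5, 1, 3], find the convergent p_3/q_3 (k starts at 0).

227/13

Using pₖ = aₖpₖ₋₁ + pₖ₋₂, qₖ = aₖqₖ₋₁ + qₖ₋₂ (with p₋₁=1, p₋₂=0, q₋₁=0, q₋₂=1):
  k=0: a=17, p=17, q=1
  k=1: a=2, p=35, q=2
  k=2: a=5, p=192, q=11
  k=3: a=1, p=227, q=13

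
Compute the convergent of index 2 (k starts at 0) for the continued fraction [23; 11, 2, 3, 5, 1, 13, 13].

Using pₖ = aₖpₖ₋₁ + pₖ₋₂, qₖ = aₖqₖ₋₁ + qₖ₋₂ (with p₋₁=1, p₋₂=0, q₋₁=0, q₋₂=1):
  k=0: a=23, p=23, q=1
  k=1: a=11, p=254, q=11
  k=2: a=2, p=531, q=23

531/23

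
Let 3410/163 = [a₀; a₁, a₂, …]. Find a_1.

3410 = 20·163 + 150   →  a_0 = 20
163 = 1·150 + 13   →  a_1 = 1

1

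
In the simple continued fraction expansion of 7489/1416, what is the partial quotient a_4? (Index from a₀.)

7489 = 5·1416 + 409   →  a_0 = 5
1416 = 3·409 + 189   →  a_1 = 3
409 = 2·189 + 31   →  a_2 = 2
189 = 6·31 + 3   →  a_3 = 6
31 = 10·3 + 1   →  a_4 = 10

10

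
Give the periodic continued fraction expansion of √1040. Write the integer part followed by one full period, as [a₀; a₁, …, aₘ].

a₀ = ⌊√1040⌋ = 32.
With m₀=0, d₀=1 and mₖ₊₁ = dₖaₖ − mₖ, dₖ₊₁ = (n − mₖ₊₁²)/dₖ, aₖ₊₁ = ⌊(a₀+mₖ₊₁)/dₖ₊₁⌋:
  k=1: m=32, d=16, a=4
  k=2: m=32, d=1, a=64
d=1 and a=2a₀=64 at k=2, so the next step gives (m, d) = (32, 16) again — its k=1 value — and the period has length 2.

[32; 4, 64]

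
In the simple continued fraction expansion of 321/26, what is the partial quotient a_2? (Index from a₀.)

1

321 = 12·26 + 9   →  a_0 = 12
26 = 2·9 + 8   →  a_1 = 2
9 = 1·8 + 1   →  a_2 = 1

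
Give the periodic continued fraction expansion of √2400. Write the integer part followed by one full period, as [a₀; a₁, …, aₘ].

[48; 1, 96]

a₀ = ⌊√2400⌋ = 48.
With m₀=0, d₀=1 and mₖ₊₁ = dₖaₖ − mₖ, dₖ₊₁ = (n − mₖ₊₁²)/dₖ, aₖ₊₁ = ⌊(a₀+mₖ₊₁)/dₖ₊₁⌋:
  k=1: m=48, d=96, a=1
  k=2: m=48, d=1, a=96
d=1 and a=2a₀=96 at k=2, so the next step gives (m, d) = (48, 96) again — its k=1 value — and the period has length 2.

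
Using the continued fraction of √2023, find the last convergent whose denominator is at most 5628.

182115/4049

√2023 = [44; 1, 43, 1, 88, …] (period length 4).
Convergents:
  p_0/q_0 = 44/1
  p_1/q_1 = 45/1
  p_2/q_2 = 1979/44
  p_3/q_3 = 2024/45
  p_4/q_4 = 180091/4004
  p_5/q_5 = 182115/4049
  p_6/q_6 = 8011036/178111
q_5 = 4049 ≤ 5628 < 178111 = q_6, so the answer is 182115/4049.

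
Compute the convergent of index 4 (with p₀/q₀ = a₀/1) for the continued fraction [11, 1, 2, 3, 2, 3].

269/23

Using pₖ = aₖpₖ₋₁ + pₖ₋₂, qₖ = aₖqₖ₋₁ + qₖ₋₂ (with p₋₁=1, p₋₂=0, q₋₁=0, q₋₂=1):
  k=0: a=11, p=11, q=1
  k=1: a=1, p=12, q=1
  k=2: a=2, p=35, q=3
  k=3: a=3, p=117, q=10
  k=4: a=2, p=269, q=23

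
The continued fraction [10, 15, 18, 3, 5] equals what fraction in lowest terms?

44403/4411

Using pₖ = aₖpₖ₋₁ + pₖ₋₂ and qₖ = aₖqₖ₋₁ + qₖ₋₂:
  k=0: a=10, p=10, q=1
  k=1: a=15, p=151, q=15
  k=2: a=18, p=2728, q=271
  k=3: a=3, p=8335, q=828
  k=4: a=5, p=44403, q=4411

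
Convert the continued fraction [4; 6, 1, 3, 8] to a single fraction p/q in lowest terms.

Using pₖ = aₖpₖ₋₁ + pₖ₋₂ and qₖ = aₖqₖ₋₁ + qₖ₋₂:
  k=0: a=4, p=4, q=1
  k=1: a=6, p=25, q=6
  k=2: a=1, p=29, q=7
  k=3: a=3, p=112, q=27
  k=4: a=8, p=925, q=223

925/223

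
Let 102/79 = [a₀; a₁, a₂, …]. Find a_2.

2

102 = 1·79 + 23   →  a_0 = 1
79 = 3·23 + 10   →  a_1 = 3
23 = 2·10 + 3   →  a_2 = 2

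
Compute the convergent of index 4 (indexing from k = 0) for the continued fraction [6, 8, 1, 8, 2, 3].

Using pₖ = aₖpₖ₋₁ + pₖ₋₂, qₖ = aₖqₖ₋₁ + qₖ₋₂ (with p₋₁=1, p₋₂=0, q₋₁=0, q₋₂=1):
  k=0: a=6, p=6, q=1
  k=1: a=8, p=49, q=8
  k=2: a=1, p=55, q=9
  k=3: a=8, p=489, q=80
  k=4: a=2, p=1033, q=169

1033/169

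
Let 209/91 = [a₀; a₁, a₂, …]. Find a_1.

209 = 2·91 + 27   →  a_0 = 2
91 = 3·27 + 10   →  a_1 = 3

3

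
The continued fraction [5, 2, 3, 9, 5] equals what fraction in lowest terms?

1803/332

Using pₖ = aₖpₖ₋₁ + pₖ₋₂ and qₖ = aₖqₖ₋₁ + qₖ₋₂:
  k=0: a=5, p=5, q=1
  k=1: a=2, p=11, q=2
  k=2: a=3, p=38, q=7
  k=3: a=9, p=353, q=65
  k=4: a=5, p=1803, q=332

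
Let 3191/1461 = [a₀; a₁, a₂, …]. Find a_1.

3191 = 2·1461 + 269   →  a_0 = 2
1461 = 5·269 + 116   →  a_1 = 5

5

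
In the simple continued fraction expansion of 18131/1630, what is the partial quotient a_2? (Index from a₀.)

9

18131 = 11·1630 + 201   →  a_0 = 11
1630 = 8·201 + 22   →  a_1 = 8
201 = 9·22 + 3   →  a_2 = 9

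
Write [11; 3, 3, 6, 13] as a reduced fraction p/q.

Using pₖ = aₖpₖ₋₁ + pₖ₋₂ and qₖ = aₖqₖ₋₁ + qₖ₋₂:
  k=0: a=11, p=11, q=1
  k=1: a=3, p=34, q=3
  k=2: a=3, p=113, q=10
  k=3: a=6, p=712, q=63
  k=4: a=13, p=9369, q=829

9369/829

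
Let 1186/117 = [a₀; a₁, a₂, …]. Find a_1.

7

1186 = 10·117 + 16   →  a_0 = 10
117 = 7·16 + 5   →  a_1 = 7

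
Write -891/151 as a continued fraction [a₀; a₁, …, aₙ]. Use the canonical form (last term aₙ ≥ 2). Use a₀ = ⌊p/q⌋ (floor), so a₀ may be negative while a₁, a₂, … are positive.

-891 = -6*151 + 15
151 = 10*15 + 1
15 = 15*1 + 0  (stop)
So -891/151 = [-6; 10, 15].

[-6; 10, 15]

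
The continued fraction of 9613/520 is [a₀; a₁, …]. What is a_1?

9613 = 18·520 + 253   →  a_0 = 18
520 = 2·253 + 14   →  a_1 = 2

2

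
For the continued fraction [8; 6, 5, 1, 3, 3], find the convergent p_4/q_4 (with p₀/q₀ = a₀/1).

1159/142

Using pₖ = aₖpₖ₋₁ + pₖ₋₂, qₖ = aₖqₖ₋₁ + qₖ₋₂ (with p₋₁=1, p₋₂=0, q₋₁=0, q₋₂=1):
  k=0: a=8, p=8, q=1
  k=1: a=6, p=49, q=6
  k=2: a=5, p=253, q=31
  k=3: a=1, p=302, q=37
  k=4: a=3, p=1159, q=142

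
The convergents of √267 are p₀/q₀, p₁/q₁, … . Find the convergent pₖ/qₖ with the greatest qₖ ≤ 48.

√267 = [16; 2, 1, 15, 1, 2, 32, …] (period length 6).
Convergents:
  p_0/q_0 = 16/1
  p_1/q_1 = 33/2
  p_2/q_2 = 49/3
  p_3/q_3 = 768/47
  p_4/q_4 = 817/50
q_3 = 47 ≤ 48 < 50 = q_4, so the answer is 768/47.

768/47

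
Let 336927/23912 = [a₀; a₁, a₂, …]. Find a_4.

336927 = 14·23912 + 2159   →  a_0 = 14
23912 = 11·2159 + 163   →  a_1 = 11
2159 = 13·163 + 40   →  a_2 = 13
163 = 4·40 + 3   →  a_3 = 4
40 = 13·3 + 1   →  a_4 = 13

13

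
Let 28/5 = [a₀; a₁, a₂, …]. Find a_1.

28 = 5·5 + 3   →  a_0 = 5
5 = 1·3 + 2   →  a_1 = 1

1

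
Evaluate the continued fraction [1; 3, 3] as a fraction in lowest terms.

13/10

Fold from the inside: start with 3/1.
  3 + 1/3 = 10/3
  1 + 3/10 = 13/10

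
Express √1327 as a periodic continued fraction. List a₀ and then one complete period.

[36; 2, 2, 1, 35, 1, 2, 2, 72]

a₀ = ⌊√1327⌋ = 36.
With m₀=0, d₀=1 and mₖ₊₁ = dₖaₖ − mₖ, dₖ₊₁ = (n − mₖ₊₁²)/dₖ, aₖ₊₁ = ⌊(a₀+mₖ₊₁)/dₖ₊₁⌋:
  k=1: m=36, d=31, a=2
  k=2: m=26, d=21, a=2
  k=3: m=16, d=51, a=1
  k=4: m=35, d=2, a=35
  k=5: m=35, d=51, a=1
  k=6: m=16, d=21, a=2
  k=7: m=26, d=31, a=2
  k=8: m=36, d=1, a=72
d=1 and a=2a₀=72 at k=8, so the next step gives (m, d) = (36, 31) again — its k=1 value — and the period has length 8.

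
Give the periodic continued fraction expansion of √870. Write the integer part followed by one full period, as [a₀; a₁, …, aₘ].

a₀ = ⌊√870⌋ = 29.
With m₀=0, d₀=1 and mₖ₊₁ = dₖaₖ − mₖ, dₖ₊₁ = (n − mₖ₊₁²)/dₖ, aₖ₊₁ = ⌊(a₀+mₖ₊₁)/dₖ₊₁⌋:
  k=1: m=29, d=29, a=2
  k=2: m=29, d=1, a=58
d=1 and a=2a₀=58 at k=2, so the next step gives (m, d) = (29, 29) again — its k=1 value — and the period has length 2.

[29; 2, 58]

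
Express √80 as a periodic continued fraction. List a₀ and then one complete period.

a₀ = ⌊√80⌋ = 8.

[8; 1, 16]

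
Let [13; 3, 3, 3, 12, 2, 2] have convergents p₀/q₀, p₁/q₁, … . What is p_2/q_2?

Using pₖ = aₖpₖ₋₁ + pₖ₋₂, qₖ = aₖqₖ₋₁ + qₖ₋₂ (with p₋₁=1, p₋₂=0, q₋₁=0, q₋₂=1):
  k=0: a=13, p=13, q=1
  k=1: a=3, p=40, q=3
  k=2: a=3, p=133, q=10

133/10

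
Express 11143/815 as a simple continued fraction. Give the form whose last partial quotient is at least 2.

[13; 1, 2, 19, 14]

11143 = 13×815 + 548
815 = 1×548 + 267
548 = 2×267 + 14
267 = 19×14 + 1
14 = 14×1 + 0  (stop)
So 11143/815 = [13; 1, 2, 19, 14].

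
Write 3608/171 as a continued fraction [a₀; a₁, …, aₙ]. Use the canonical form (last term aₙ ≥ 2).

3608 = 21*171 + 17
171 = 10*17 + 1
17 = 17*1 + 0  (stop)
So 3608/171 = [21; 10, 17].

[21; 10, 17]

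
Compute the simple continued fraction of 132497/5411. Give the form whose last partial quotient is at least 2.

[24; 2, 18, 6, 3, 3, 2]

132497 = 24×5411 + 2633
5411 = 2×2633 + 145
2633 = 18×145 + 23
145 = 6×23 + 7
23 = 3×7 + 2
7 = 3×2 + 1
2 = 2×1 + 0  (stop)
So 132497/5411 = [24; 2, 18, 6, 3, 3, 2].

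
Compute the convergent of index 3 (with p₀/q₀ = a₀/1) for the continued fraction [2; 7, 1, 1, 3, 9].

Using pₖ = aₖpₖ₋₁ + pₖ₋₂, qₖ = aₖqₖ₋₁ + qₖ₋₂ (with p₋₁=1, p₋₂=0, q₋₁=0, q₋₂=1):
  k=0: a=2, p=2, q=1
  k=1: a=7, p=15, q=7
  k=2: a=1, p=17, q=8
  k=3: a=1, p=32, q=15

32/15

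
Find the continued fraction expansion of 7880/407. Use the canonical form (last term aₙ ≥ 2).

7880 = 19·407 + 147
407 = 2·147 + 113
147 = 1·113 + 34
113 = 3·34 + 11
34 = 3·11 + 1
11 = 11·1 + 0  (stop)
So 7880/407 = [19; 2, 1, 3, 3, 11].

[19; 2, 1, 3, 3, 11]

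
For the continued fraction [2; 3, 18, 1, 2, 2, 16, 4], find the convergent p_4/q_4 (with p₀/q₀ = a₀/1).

Using pₖ = aₖpₖ₋₁ + pₖ₋₂, qₖ = aₖqₖ₋₁ + qₖ₋₂ (with p₋₁=1, p₋₂=0, q₋₁=0, q₋₂=1):
  k=0: a=2, p=2, q=1
  k=1: a=3, p=7, q=3
  k=2: a=18, p=128, q=55
  k=3: a=1, p=135, q=58
  k=4: a=2, p=398, q=171

398/171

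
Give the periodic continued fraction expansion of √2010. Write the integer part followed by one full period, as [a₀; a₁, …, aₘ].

[44; 1, 4, 1, 88]

a₀ = ⌊√2010⌋ = 44.
With m₀=0, d₀=1 and mₖ₊₁ = dₖaₖ − mₖ, dₖ₊₁ = (n − mₖ₊₁²)/dₖ, aₖ₊₁ = ⌊(a₀+mₖ₊₁)/dₖ₊₁⌋:
  k=1: m=44, d=74, a=1
  k=2: m=30, d=15, a=4
  k=3: m=30, d=74, a=1
  k=4: m=44, d=1, a=88
d=1 and a=2a₀=88 at k=4, so the next step gives (m, d) = (44, 74) again — its k=1 value — and the period has length 4.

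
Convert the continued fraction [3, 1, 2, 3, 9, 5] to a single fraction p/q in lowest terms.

1757/475

Using pₖ = aₖpₖ₋₁ + pₖ₋₂ and qₖ = aₖqₖ₋₁ + qₖ₋₂:
  k=0: a=3, p=3, q=1
  k=1: a=1, p=4, q=1
  k=2: a=2, p=11, q=3
  k=3: a=3, p=37, q=10
  k=4: a=9, p=344, q=93
  k=5: a=5, p=1757, q=475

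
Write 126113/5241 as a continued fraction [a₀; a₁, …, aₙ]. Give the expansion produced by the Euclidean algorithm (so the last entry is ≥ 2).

[24; 15, 1, 13, 3, 3, 2]

126113 = 24×5241 + 329
5241 = 15×329 + 306
329 = 1×306 + 23
306 = 13×23 + 7
23 = 3×7 + 2
7 = 3×2 + 1
2 = 2×1 + 0  (stop)
So 126113/5241 = [24; 15, 1, 13, 3, 3, 2].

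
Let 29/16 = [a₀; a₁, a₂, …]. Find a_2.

29 = 1·16 + 13   →  a_0 = 1
16 = 1·13 + 3   →  a_1 = 1
13 = 4·3 + 1   →  a_2 = 4

4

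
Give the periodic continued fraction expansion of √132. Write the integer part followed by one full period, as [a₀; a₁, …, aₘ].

a₀ = ⌊√132⌋ = 11.

[11; 2, 22]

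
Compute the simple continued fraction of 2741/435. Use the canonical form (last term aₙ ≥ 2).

2741 = 6·435 + 131
435 = 3·131 + 42
131 = 3·42 + 5
42 = 8·5 + 2
5 = 2·2 + 1
2 = 2·1 + 0  (stop)
So 2741/435 = [6; 3, 3, 8, 2, 2].

[6; 3, 3, 8, 2, 2]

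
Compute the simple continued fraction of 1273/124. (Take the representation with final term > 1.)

1273 = 10*124 + 33
124 = 3*33 + 25
33 = 1*25 + 8
25 = 3*8 + 1
8 = 8*1 + 0  (stop)
So 1273/124 = [10; 3, 1, 3, 8].

[10; 3, 1, 3, 8]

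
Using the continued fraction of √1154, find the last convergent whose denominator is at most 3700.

78506/2311

√1154 = [33; 1, 32, 1, 66, …] (period length 4).
Convergents:
  p_0/q_0 = 33/1
  p_1/q_1 = 34/1
  p_2/q_2 = 1121/33
  p_3/q_3 = 1155/34
  p_4/q_4 = 77351/2277
  p_5/q_5 = 78506/2311
  p_6/q_6 = 2589543/76229
q_5 = 2311 ≤ 3700 < 76229 = q_6, so the answer is 78506/2311.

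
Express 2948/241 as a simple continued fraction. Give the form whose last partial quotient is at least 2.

[12; 4, 3, 3, 2, 2]

2948 = 12×241 + 56
241 = 4×56 + 17
56 = 3×17 + 5
17 = 3×5 + 2
5 = 2×2 + 1
2 = 2×1 + 0  (stop)
So 2948/241 = [12; 4, 3, 3, 2, 2].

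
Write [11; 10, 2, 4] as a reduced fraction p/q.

Using pₖ = aₖpₖ₋₁ + pₖ₋₂ and qₖ = aₖqₖ₋₁ + qₖ₋₂:
  k=0: a=11, p=11, q=1
  k=1: a=10, p=111, q=10
  k=2: a=2, p=233, q=21
  k=3: a=4, p=1043, q=94

1043/94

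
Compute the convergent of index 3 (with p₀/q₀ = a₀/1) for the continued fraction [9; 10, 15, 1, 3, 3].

Using pₖ = aₖpₖ₋₁ + pₖ₋₂, qₖ = aₖqₖ₋₁ + qₖ₋₂ (with p₋₁=1, p₋₂=0, q₋₁=0, q₋₂=1):
  k=0: a=9, p=9, q=1
  k=1: a=10, p=91, q=10
  k=2: a=15, p=1374, q=151
  k=3: a=1, p=1465, q=161

1465/161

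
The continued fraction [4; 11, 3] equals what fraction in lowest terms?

Using pₖ = aₖpₖ₋₁ + pₖ₋₂ and qₖ = aₖqₖ₋₁ + qₖ₋₂:
  k=0: a=4, p=4, q=1
  k=1: a=11, p=45, q=11
  k=2: a=3, p=139, q=34

139/34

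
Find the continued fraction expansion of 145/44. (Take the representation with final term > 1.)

[3; 3, 2, 1, 1, 2]

145 = 3·44 + 13
44 = 3·13 + 5
13 = 2·5 + 3
5 = 1·3 + 2
3 = 1·2 + 1
2 = 2·1 + 0  (stop)
So 145/44 = [3; 3, 2, 1, 1, 2].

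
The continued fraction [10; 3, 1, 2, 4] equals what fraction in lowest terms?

493/48

Using pₖ = aₖpₖ₋₁ + pₖ₋₂ and qₖ = aₖqₖ₋₁ + qₖ₋₂:
  k=0: a=10, p=10, q=1
  k=1: a=3, p=31, q=3
  k=2: a=1, p=41, q=4
  k=3: a=2, p=113, q=11
  k=4: a=4, p=493, q=48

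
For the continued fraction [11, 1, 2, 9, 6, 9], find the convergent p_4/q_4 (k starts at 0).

Using pₖ = aₖpₖ₋₁ + pₖ₋₂, qₖ = aₖqₖ₋₁ + qₖ₋₂ (with p₋₁=1, p₋₂=0, q₋₁=0, q₋₂=1):
  k=0: a=11, p=11, q=1
  k=1: a=1, p=12, q=1
  k=2: a=2, p=35, q=3
  k=3: a=9, p=327, q=28
  k=4: a=6, p=1997, q=171

1997/171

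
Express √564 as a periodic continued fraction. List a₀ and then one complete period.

a₀ = ⌊√564⌋ = 23.
With m₀=0, d₀=1 and mₖ₊₁ = dₖaₖ − mₖ, dₖ₊₁ = (n − mₖ₊₁²)/dₖ, aₖ₊₁ = ⌊(a₀+mₖ₊₁)/dₖ₊₁⌋:
  k=1: m=23, d=35, a=1
  k=2: m=12, d=12, a=2
  k=3: m=12, d=35, a=1
  k=4: m=23, d=1, a=46
d=1 and a=2a₀=46 at k=4, so the next step gives (m, d) = (23, 35) again — its k=1 value — and the period has length 4.

[23; 1, 2, 1, 46]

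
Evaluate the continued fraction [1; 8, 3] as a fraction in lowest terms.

28/25

Using pₖ = aₖpₖ₋₁ + pₖ₋₂ and qₖ = aₖqₖ₋₁ + qₖ₋₂:
  k=0: a=1, p=1, q=1
  k=1: a=8, p=9, q=8
  k=2: a=3, p=28, q=25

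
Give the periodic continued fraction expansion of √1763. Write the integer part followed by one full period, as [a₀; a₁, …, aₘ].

[41; 1, 82]

a₀ = ⌊√1763⌋ = 41.
With m₀=0, d₀=1 and mₖ₊₁ = dₖaₖ − mₖ, dₖ₊₁ = (n − mₖ₊₁²)/dₖ, aₖ₊₁ = ⌊(a₀+mₖ₊₁)/dₖ₊₁⌋:
  k=1: m=41, d=82, a=1
  k=2: m=41, d=1, a=82
d=1 and a=2a₀=82 at k=2, so the next step gives (m, d) = (41, 82) again — its k=1 value — and the period has length 2.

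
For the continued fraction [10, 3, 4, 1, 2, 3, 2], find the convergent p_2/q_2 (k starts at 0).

134/13

Using pₖ = aₖpₖ₋₁ + pₖ₋₂, qₖ = aₖqₖ₋₁ + qₖ₋₂ (with p₋₁=1, p₋₂=0, q₋₁=0, q₋₂=1):
  k=0: a=10, p=10, q=1
  k=1: a=3, p=31, q=3
  k=2: a=4, p=134, q=13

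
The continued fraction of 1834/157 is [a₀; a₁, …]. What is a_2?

2

1834 = 11·157 + 107   →  a_0 = 11
157 = 1·107 + 50   →  a_1 = 1
107 = 2·50 + 7   →  a_2 = 2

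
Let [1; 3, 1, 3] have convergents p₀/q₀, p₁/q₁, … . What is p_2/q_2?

Using pₖ = aₖpₖ₋₁ + pₖ₋₂, qₖ = aₖqₖ₋₁ + qₖ₋₂ (with p₋₁=1, p₋₂=0, q₋₁=0, q₋₂=1):
  k=0: a=1, p=1, q=1
  k=1: a=3, p=4, q=3
  k=2: a=1, p=5, q=4

5/4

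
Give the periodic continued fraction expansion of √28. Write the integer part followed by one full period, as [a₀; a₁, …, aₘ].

[5; 3, 2, 3, 10]

a₀ = ⌊√28⌋ = 5.
With m₀=0, d₀=1 and mₖ₊₁ = dₖaₖ − mₖ, dₖ₊₁ = (n − mₖ₊₁²)/dₖ, aₖ₊₁ = ⌊(a₀+mₖ₊₁)/dₖ₊₁⌋:
  k=1: m=5, d=3, a=3
  k=2: m=4, d=4, a=2
  k=3: m=4, d=3, a=3
  k=4: m=5, d=1, a=10
d=1 and a=2a₀=10 at k=4, so the next step gives (m, d) = (5, 3) again — its k=1 value — and the period has length 4.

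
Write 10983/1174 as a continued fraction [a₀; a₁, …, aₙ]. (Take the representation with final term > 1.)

[9; 2, 1, 4, 2, 2, 2, 6]

10983 = 9·1174 + 417
1174 = 2·417 + 340
417 = 1·340 + 77
340 = 4·77 + 32
77 = 2·32 + 13
32 = 2·13 + 6
13 = 2·6 + 1
6 = 6·1 + 0  (stop)
So 10983/1174 = [9; 2, 1, 4, 2, 2, 2, 6].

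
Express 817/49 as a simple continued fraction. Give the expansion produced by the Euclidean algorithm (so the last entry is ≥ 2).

817 = 16·49 + 33
49 = 1·33 + 16
33 = 2·16 + 1
16 = 16·1 + 0  (stop)
So 817/49 = [16; 1, 2, 16].

[16; 1, 2, 16]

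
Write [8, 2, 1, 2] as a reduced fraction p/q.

67/8

Using pₖ = aₖpₖ₋₁ + pₖ₋₂ and qₖ = aₖqₖ₋₁ + qₖ₋₂:
  k=0: a=8, p=8, q=1
  k=1: a=2, p=17, q=2
  k=2: a=1, p=25, q=3
  k=3: a=2, p=67, q=8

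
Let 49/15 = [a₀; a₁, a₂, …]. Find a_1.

49 = 3·15 + 4   →  a_0 = 3
15 = 3·4 + 3   →  a_1 = 3

3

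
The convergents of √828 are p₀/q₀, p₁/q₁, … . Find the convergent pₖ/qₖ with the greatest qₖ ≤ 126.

√828 = [28; 1, 3, 2, 3, 1, 56, …] (period length 6).
Convergents:
  p_0/q_0 = 28/1
  p_1/q_1 = 29/1
  p_2/q_2 = 115/4
  p_3/q_3 = 259/9
  p_4/q_4 = 892/31
  p_5/q_5 = 1151/40
  p_6/q_6 = 65348/2271
q_5 = 40 ≤ 126 < 2271 = q_6, so the answer is 1151/40.

1151/40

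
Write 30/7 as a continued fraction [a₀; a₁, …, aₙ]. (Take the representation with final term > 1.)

30 = 4*7 + 2
7 = 3*2 + 1
2 = 2*1 + 0  (stop)
So 30/7 = [4; 3, 2].

[4; 3, 2]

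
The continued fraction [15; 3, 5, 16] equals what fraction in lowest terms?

Fold from the inside: start with 16/1.
  5 + 1/16 = 81/16
  3 + 16/81 = 259/81
  15 + 81/259 = 3966/259

3966/259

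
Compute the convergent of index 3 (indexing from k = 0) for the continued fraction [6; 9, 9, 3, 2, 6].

1558/255

Using pₖ = aₖpₖ₋₁ + pₖ₋₂, qₖ = aₖqₖ₋₁ + qₖ₋₂ (with p₋₁=1, p₋₂=0, q₋₁=0, q₋₂=1):
  k=0: a=6, p=6, q=1
  k=1: a=9, p=55, q=9
  k=2: a=9, p=501, q=82
  k=3: a=3, p=1558, q=255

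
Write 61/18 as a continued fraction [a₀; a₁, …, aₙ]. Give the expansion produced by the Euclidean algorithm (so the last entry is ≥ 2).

61 = 3·18 + 7
18 = 2·7 + 4
7 = 1·4 + 3
4 = 1·3 + 1
3 = 3·1 + 0  (stop)
So 61/18 = [3; 2, 1, 1, 3].

[3; 2, 1, 1, 3]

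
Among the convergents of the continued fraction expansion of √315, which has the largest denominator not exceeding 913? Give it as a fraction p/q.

10081/568

√315 = [17; 1, 2, 1, 34, …] (period length 4).
Convergents:
  p_0/q_0 = 17/1
  p_1/q_1 = 18/1
  p_2/q_2 = 53/3
  p_3/q_3 = 71/4
  p_4/q_4 = 2467/139
  p_5/q_5 = 2538/143
  p_6/q_6 = 7543/425
  p_7/q_7 = 10081/568
  p_8/q_8 = 350297/19737
q_7 = 568 ≤ 913 < 19737 = q_8, so the answer is 10081/568.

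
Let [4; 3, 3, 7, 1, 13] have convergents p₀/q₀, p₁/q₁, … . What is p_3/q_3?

314/73

Using pₖ = aₖpₖ₋₁ + pₖ₋₂, qₖ = aₖqₖ₋₁ + qₖ₋₂ (with p₋₁=1, p₋₂=0, q₋₁=0, q₋₂=1):
  k=0: a=4, p=4, q=1
  k=1: a=3, p=13, q=3
  k=2: a=3, p=43, q=10
  k=3: a=7, p=314, q=73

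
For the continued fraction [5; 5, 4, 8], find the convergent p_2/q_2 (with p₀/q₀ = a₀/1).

109/21

Using pₖ = aₖpₖ₋₁ + pₖ₋₂, qₖ = aₖqₖ₋₁ + qₖ₋₂ (with p₋₁=1, p₋₂=0, q₋₁=0, q₋₂=1):
  k=0: a=5, p=5, q=1
  k=1: a=5, p=26, q=5
  k=2: a=4, p=109, q=21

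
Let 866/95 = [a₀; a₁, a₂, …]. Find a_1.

8

866 = 9·95 + 11   →  a_0 = 9
95 = 8·11 + 7   →  a_1 = 8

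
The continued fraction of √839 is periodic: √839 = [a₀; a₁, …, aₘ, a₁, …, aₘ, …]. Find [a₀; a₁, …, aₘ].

a₀ = ⌊√839⌋ = 28.

[28; 1, 27, 1, 56]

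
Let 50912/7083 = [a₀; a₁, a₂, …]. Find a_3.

9

50912 = 7·7083 + 1331   →  a_0 = 7
7083 = 5·1331 + 428   →  a_1 = 5
1331 = 3·428 + 47   →  a_2 = 3
428 = 9·47 + 5   →  a_3 = 9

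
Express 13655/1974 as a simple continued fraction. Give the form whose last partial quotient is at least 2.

[6; 1, 11, 9, 18]

13655 = 6*1974 + 1811
1974 = 1*1811 + 163
1811 = 11*163 + 18
163 = 9*18 + 1
18 = 18*1 + 0  (stop)
So 13655/1974 = [6; 1, 11, 9, 18].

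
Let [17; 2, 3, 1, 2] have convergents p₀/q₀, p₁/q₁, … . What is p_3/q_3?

157/9

Using pₖ = aₖpₖ₋₁ + pₖ₋₂, qₖ = aₖqₖ₋₁ + qₖ₋₂ (with p₋₁=1, p₋₂=0, q₋₁=0, q₋₂=1):
  k=0: a=17, p=17, q=1
  k=1: a=2, p=35, q=2
  k=2: a=3, p=122, q=7
  k=3: a=1, p=157, q=9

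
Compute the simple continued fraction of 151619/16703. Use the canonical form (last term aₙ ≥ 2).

151619 = 9*16703 + 1292
16703 = 12*1292 + 1199
1292 = 1*1199 + 93
1199 = 12*93 + 83
93 = 1*83 + 10
83 = 8*10 + 3
10 = 3*3 + 1
3 = 3*1 + 0  (stop)
So 151619/16703 = [9; 12, 1, 12, 1, 8, 3, 3].

[9; 12, 1, 12, 1, 8, 3, 3]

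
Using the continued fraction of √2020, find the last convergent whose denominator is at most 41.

809/18

√2020 = [44; 1, 16, 1, 88, …] (period length 4).
Convergents:
  p_0/q_0 = 44/1
  p_1/q_1 = 45/1
  p_2/q_2 = 764/17
  p_3/q_3 = 809/18
  p_4/q_4 = 71956/1601
q_3 = 18 ≤ 41 < 1601 = q_4, so the answer is 809/18.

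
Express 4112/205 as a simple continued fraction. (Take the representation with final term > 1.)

[20; 17, 12]

4112 = 20*205 + 12
205 = 17*12 + 1
12 = 12*1 + 0  (stop)
So 4112/205 = [20; 17, 12].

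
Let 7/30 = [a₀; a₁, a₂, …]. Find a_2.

3

7 = 0·30 + 7   →  a_0 = 0
30 = 4·7 + 2   →  a_1 = 4
7 = 3·2 + 1   →  a_2 = 3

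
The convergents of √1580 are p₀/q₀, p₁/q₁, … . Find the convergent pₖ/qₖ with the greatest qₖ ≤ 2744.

50561/1272

√1580 = [39; 1, 2, 1, 78, …] (period length 4).
Convergents:
  p_0/q_0 = 39/1
  p_1/q_1 = 40/1
  p_2/q_2 = 119/3
  p_3/q_3 = 159/4
  p_4/q_4 = 12521/315
  p_5/q_5 = 12680/319
  p_6/q_6 = 37881/953
  p_7/q_7 = 50561/1272
  p_8/q_8 = 3981639/100169
q_7 = 1272 ≤ 2744 < 100169 = q_8, so the answer is 50561/1272.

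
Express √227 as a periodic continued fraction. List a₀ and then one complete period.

a₀ = ⌊√227⌋ = 15.

[15; 15, 30]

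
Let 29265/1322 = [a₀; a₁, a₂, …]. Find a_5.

3

29265 = 22·1322 + 181   →  a_0 = 22
1322 = 7·181 + 55   →  a_1 = 7
181 = 3·55 + 16   →  a_2 = 3
55 = 3·16 + 7   →  a_3 = 3
16 = 2·7 + 2   →  a_4 = 2
7 = 3·2 + 1   →  a_5 = 3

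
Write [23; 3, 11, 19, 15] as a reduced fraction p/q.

Using pₖ = aₖpₖ₋₁ + pₖ₋₂ and qₖ = aₖqₖ₋₁ + qₖ₋₂:
  k=0: a=23, p=23, q=1
  k=1: a=3, p=70, q=3
  k=2: a=11, p=793, q=34
  k=3: a=19, p=15137, q=649
  k=4: a=15, p=227848, q=9769

227848/9769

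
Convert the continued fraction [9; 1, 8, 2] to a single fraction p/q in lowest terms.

Using pₖ = aₖpₖ₋₁ + pₖ₋₂ and qₖ = aₖqₖ₋₁ + qₖ₋₂:
  k=0: a=9, p=9, q=1
  k=1: a=1, p=10, q=1
  k=2: a=8, p=89, q=9
  k=3: a=2, p=188, q=19

188/19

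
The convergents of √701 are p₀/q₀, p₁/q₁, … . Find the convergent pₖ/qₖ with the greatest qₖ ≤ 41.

√701 = [26; 2, 10, 10, 2, 52, …] (period length 5).
Convergents:
  p_0/q_0 = 26/1
  p_1/q_1 = 53/2
  p_2/q_2 = 556/21
  p_3/q_3 = 5613/212
q_2 = 21 ≤ 41 < 212 = q_3, so the answer is 556/21.

556/21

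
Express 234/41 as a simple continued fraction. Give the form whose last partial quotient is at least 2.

[5; 1, 2, 2, 2, 2]

234 = 5×41 + 29
41 = 1×29 + 12
29 = 2×12 + 5
12 = 2×5 + 2
5 = 2×2 + 1
2 = 2×1 + 0  (stop)
So 234/41 = [5; 1, 2, 2, 2, 2].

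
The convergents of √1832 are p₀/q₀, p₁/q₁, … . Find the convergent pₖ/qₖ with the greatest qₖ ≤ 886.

22899/535

√1832 = [42; 1, 4, 21, 4, 1, 84, …] (period length 6).
Convergents:
  p_0/q_0 = 42/1
  p_1/q_1 = 43/1
  p_2/q_2 = 214/5
  p_3/q_3 = 4537/106
  p_4/q_4 = 18362/429
  p_5/q_5 = 22899/535
  p_6/q_6 = 1941878/45369
q_5 = 535 ≤ 886 < 45369 = q_6, so the answer is 22899/535.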